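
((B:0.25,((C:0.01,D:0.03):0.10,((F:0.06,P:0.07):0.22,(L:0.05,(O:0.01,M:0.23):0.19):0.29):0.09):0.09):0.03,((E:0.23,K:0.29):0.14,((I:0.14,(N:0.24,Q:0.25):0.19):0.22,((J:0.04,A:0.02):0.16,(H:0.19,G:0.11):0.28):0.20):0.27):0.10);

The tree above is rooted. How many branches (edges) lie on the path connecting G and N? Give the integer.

The MRCA of G and N is the node subtending ((I,(N,Q)),((J,A),(H,G))).
From G up to that node: 3 branches. From N up to the same node: 3 branches. Total: 3 + 3 = 6.

6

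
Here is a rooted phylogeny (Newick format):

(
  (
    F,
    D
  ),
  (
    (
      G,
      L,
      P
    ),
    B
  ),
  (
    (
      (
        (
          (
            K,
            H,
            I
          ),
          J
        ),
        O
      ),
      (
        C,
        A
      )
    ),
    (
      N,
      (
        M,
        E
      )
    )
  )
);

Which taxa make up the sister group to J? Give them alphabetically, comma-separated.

J attaches to the tree at the node subtending ((K,H,I),J).
The other lineage descending from that same node — the sister group — is (K,H,I); its 3 tips in alphabetical order are the answer.

H, I, K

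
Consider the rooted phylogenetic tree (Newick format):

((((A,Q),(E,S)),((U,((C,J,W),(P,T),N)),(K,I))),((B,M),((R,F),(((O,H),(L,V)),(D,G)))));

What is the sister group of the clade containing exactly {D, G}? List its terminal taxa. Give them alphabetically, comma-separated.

H, L, O, V

The clade containing exactly {D, G} attaches to the tree at the node subtending (((O,H),(L,V)),(D,G)).
The other lineage descending from that same node — the sister group — is ((O,H),(L,V)); its 4 tips in alphabetical order are the answer.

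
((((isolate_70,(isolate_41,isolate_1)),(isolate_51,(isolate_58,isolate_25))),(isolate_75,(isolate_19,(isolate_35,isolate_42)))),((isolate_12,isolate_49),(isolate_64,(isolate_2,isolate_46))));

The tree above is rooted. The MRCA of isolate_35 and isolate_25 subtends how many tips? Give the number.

10

The MRCA of isolate_35 and isolate_25 is the node subtending (((isolate_70,(isolate_41,isolate_1)),(isolate_51,(isolate_58,isolate_25))),(isolate_75,(isolate_19,(isolate_35,isolate_42)))).
That clade contains 10 terminal taxa: isolate_1, isolate_19, isolate_25, isolate_35, isolate_41, isolate_42, isolate_51, isolate_58, isolate_70, isolate_75.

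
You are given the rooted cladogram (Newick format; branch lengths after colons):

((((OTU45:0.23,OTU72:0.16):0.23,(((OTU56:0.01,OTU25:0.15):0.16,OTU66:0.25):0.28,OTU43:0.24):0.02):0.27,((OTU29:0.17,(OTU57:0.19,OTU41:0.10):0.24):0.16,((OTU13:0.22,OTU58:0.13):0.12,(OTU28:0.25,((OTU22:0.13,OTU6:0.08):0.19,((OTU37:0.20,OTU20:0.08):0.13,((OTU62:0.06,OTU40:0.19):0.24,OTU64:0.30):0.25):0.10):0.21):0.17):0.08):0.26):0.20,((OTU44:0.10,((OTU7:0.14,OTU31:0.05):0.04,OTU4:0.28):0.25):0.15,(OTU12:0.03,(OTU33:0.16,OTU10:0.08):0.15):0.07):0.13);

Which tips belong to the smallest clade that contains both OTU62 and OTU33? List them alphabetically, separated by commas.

OTU10, OTU12, OTU13, OTU20, OTU22, OTU25, OTU28, OTU29, OTU31, OTU33, OTU37, OTU4, OTU40, OTU41, OTU43, OTU44, OTU45, OTU56, OTU57, OTU58, OTU6, OTU62, OTU64, OTU66, OTU7, OTU72

Tracing OTU62: it sits inside (OTU62,OTU40).
Tracing OTU33: it sits inside (OTU33,OTU10).
The smallest clade enclosing both is the whole tree (their MRCA is the root), so the answer is all 26 tips in alphabetical order.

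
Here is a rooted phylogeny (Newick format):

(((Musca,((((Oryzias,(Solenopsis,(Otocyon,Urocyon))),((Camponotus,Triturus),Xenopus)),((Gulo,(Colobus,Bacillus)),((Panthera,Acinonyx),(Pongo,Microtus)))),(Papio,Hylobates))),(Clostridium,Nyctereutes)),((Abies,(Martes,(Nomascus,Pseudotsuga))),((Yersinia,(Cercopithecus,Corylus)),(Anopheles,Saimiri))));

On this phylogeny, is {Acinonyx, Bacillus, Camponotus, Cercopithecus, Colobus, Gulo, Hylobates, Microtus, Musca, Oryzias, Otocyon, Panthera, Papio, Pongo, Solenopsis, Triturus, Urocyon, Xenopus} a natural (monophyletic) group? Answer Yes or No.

The MRCA of the listed taxa is the root, so the smallest clade containing them is the whole tree.
That clade also contains Abies, Anopheles, Clostridium, Corylus, Martes, Nomascus, Nyctereutes, Pseudotsuga, Saimiri, Yersinia, which are not in the proposed group, so the group is not monophyletic.

No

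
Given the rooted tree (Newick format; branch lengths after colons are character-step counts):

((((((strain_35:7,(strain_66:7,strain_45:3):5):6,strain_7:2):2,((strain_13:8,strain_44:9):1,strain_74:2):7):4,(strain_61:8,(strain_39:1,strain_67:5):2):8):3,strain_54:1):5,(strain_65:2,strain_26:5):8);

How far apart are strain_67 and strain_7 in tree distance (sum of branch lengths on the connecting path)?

23

The path runs strain_67 → … → MRCA → … → strain_7; the MRCA is the node subtending ((((strain_35,(strain_66,strain_45)),strain_7),((strain_13,strain_44),strain_74)),(strain_61,(strain_39,strain_67))).
Branch lengths along that path: 5 + 2 + 8 + 4 + 2 + 2 = 23.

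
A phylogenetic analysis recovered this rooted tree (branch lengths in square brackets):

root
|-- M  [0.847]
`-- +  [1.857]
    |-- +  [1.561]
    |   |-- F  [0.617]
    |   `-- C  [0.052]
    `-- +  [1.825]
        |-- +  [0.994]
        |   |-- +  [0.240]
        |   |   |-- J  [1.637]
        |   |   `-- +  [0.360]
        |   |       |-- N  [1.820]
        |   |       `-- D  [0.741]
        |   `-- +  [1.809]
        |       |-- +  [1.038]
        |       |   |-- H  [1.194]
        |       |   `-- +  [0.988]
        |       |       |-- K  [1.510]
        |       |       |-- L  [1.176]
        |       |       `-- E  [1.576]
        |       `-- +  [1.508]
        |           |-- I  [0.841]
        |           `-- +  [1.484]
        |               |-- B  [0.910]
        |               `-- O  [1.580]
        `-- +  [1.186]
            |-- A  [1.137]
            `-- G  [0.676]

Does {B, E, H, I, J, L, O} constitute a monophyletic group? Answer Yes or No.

The MRCA of the listed taxa subtends ((J,(N,D)),((H,(K,L,E)),(I,(B,O)))).
That clade also contains D, K, N, which are not in the proposed group, so the group is not monophyletic.

No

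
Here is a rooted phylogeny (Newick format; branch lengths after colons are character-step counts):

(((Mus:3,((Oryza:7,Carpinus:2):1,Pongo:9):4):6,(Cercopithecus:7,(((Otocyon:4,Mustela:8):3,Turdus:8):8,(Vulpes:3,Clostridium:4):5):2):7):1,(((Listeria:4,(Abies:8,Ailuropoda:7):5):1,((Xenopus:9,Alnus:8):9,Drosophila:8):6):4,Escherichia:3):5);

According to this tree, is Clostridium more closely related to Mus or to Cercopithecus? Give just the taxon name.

The MRCA of Clostridium and Cercopithecus subtends (Cercopithecus,(((Otocyon,Mustela),Turdus),(Vulpes,Clostridium))) (6 taxa).
The MRCA of Clostridium and Mus subtends ((Mus,((Oryza,Carpinus),Pongo)),(Cercopithecus,(((Otocyon,Mustela),Turdus),(Vulpes,Clostridium)))) (10 taxa).
The first is nested inside the second, so Clostridium shares a more recent common ancestor with Cercopithecus.

Cercopithecus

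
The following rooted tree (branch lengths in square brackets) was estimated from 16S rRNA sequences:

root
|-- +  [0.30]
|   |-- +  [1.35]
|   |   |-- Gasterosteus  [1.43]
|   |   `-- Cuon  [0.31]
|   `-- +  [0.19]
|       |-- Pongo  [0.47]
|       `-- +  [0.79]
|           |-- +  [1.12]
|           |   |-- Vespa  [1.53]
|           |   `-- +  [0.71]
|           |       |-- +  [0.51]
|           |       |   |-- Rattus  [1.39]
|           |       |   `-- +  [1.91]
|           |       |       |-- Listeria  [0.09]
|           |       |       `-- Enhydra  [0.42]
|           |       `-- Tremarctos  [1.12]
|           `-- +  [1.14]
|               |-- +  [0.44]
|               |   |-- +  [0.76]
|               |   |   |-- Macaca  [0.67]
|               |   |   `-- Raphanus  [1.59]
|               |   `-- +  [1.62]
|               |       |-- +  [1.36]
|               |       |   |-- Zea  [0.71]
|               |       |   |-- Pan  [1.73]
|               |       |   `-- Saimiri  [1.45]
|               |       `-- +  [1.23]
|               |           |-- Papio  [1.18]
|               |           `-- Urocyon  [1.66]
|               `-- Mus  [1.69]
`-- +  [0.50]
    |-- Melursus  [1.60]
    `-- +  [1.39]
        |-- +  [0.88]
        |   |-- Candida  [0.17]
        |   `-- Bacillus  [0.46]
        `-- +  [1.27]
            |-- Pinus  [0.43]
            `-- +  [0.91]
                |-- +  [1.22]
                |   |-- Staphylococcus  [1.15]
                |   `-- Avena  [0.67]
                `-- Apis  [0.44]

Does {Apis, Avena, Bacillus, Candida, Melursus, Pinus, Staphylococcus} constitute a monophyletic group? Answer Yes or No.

The most recent common ancestor of these taxa subtends (Melursus,((Candida,Bacillus),(Pinus,((Staphylococcus,Avena),Apis)))).
That clade has exactly 7 tips — every listed taxon and nothing else — so the group is monophyletic.

Yes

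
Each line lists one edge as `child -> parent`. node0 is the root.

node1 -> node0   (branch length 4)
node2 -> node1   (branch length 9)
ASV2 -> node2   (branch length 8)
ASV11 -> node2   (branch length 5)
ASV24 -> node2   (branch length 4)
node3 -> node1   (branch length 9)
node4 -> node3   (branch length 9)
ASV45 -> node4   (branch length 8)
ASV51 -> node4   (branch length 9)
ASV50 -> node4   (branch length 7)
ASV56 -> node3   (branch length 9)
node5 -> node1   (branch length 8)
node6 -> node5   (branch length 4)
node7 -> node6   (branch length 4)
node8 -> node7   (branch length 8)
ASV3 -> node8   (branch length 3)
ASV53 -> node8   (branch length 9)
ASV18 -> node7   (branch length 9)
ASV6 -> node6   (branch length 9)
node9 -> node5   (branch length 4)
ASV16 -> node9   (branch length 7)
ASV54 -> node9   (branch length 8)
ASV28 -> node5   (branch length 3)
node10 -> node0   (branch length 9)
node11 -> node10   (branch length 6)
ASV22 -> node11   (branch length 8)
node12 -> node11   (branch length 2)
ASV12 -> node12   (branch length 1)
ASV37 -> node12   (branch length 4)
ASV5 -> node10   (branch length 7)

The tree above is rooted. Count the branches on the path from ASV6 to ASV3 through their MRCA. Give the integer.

The MRCA of ASV6 and ASV3 is the node subtending (((ASV3,ASV53),ASV18),ASV6).
From ASV6 up to that node: 1 branch. From ASV3 up to the same node: 3 branches. Total: 1 + 3 = 4.

4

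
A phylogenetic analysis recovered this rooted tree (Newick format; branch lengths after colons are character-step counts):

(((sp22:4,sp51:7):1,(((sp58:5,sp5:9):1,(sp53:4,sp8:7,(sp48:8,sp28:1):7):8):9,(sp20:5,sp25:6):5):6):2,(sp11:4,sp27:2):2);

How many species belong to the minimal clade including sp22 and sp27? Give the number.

12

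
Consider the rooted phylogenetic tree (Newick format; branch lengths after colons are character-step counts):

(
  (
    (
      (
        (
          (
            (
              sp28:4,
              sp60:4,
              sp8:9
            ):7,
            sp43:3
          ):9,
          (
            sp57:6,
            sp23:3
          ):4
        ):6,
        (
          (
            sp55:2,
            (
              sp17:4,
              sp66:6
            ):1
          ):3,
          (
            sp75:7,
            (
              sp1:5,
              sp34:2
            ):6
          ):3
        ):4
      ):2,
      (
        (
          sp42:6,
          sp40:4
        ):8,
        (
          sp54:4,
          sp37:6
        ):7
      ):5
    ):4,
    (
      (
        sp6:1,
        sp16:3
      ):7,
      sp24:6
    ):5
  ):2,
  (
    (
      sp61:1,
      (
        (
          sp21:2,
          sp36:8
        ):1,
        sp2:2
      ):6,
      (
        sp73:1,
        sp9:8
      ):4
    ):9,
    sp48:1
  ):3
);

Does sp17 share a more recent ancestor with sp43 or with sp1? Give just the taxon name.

The MRCA of sp17 and sp1 subtends ((sp55,(sp17,sp66)),(sp75,(sp1,sp34))) (6 taxa).
The MRCA of sp17 and sp43 subtends ((((sp28,sp60,sp8),sp43),(sp57,sp23)),((sp55,(sp17,sp66)),(sp75,(sp1,sp34)))) (12 taxa).
The first is nested inside the second, so sp17 shares a more recent common ancestor with sp1.

sp1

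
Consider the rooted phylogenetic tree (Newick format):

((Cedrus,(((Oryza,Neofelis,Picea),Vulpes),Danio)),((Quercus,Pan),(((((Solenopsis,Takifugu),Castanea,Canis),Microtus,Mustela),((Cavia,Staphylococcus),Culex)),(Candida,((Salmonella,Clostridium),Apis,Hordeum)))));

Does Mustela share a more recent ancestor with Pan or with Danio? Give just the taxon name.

Pan

The MRCA of Mustela and Pan subtends ((Quercus,Pan),(((((Solenopsis,Takifugu),Castanea,Canis),Microtus,Mustela),((Cavia,Staphylococcus),Culex)),(Candida,((Salmonella,Clostridium),Apis,Hordeum)))) (16 taxa).
The MRCA of Mustela and Danio is the root, subtending the entire tree (22 taxa).
The first is nested inside the second, so Mustela shares a more recent common ancestor with Pan.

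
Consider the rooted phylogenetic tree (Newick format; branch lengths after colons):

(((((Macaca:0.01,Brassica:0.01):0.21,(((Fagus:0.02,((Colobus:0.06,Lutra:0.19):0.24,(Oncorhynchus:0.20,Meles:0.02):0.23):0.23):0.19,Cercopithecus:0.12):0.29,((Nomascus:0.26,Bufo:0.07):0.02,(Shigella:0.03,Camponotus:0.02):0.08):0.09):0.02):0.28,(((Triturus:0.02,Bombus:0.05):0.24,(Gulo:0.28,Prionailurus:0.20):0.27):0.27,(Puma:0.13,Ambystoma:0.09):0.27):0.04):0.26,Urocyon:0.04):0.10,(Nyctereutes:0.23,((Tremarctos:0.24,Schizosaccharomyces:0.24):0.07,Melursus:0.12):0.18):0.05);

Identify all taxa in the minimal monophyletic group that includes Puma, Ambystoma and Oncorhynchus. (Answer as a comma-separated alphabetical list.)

Ambystoma, Bombus, Brassica, Bufo, Camponotus, Cercopithecus, Colobus, Fagus, Gulo, Lutra, Macaca, Meles, Nomascus, Oncorhynchus, Prionailurus, Puma, Shigella, Triturus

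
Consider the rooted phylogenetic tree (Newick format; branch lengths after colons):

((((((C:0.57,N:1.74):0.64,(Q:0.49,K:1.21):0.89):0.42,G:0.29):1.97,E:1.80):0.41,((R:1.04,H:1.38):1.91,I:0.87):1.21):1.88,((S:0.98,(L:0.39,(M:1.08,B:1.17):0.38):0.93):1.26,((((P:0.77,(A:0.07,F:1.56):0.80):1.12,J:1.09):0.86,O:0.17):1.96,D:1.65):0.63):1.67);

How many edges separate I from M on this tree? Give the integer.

The MRCA of I and M is the root of the tree.
From I up to that node: 3 branches. From M up to the same node: 5 branches. Total: 3 + 5 = 8.

8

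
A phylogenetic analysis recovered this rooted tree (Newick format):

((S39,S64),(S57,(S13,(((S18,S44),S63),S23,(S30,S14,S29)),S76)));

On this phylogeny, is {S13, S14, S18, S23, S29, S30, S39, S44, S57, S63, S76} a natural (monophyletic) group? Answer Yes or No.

No

The MRCA of the listed taxa is the root, so the smallest clade containing them is the whole tree.
That clade also contains S64, which is not in the proposed group, so the group is not monophyletic.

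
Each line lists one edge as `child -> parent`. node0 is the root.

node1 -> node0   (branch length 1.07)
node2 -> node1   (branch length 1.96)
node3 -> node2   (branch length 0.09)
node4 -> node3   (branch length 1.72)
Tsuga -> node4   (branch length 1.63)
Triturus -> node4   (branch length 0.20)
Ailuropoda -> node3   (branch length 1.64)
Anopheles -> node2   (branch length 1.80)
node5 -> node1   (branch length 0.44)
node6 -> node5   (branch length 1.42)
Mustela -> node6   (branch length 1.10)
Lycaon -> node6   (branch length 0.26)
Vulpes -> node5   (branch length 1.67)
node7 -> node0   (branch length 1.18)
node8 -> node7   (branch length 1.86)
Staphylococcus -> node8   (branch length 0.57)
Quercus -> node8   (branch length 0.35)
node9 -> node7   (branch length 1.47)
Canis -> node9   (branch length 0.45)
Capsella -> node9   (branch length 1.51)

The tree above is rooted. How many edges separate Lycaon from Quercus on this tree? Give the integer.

The MRCA of Lycaon and Quercus is the root of the tree.
From Lycaon up to that node: 4 branches. From Quercus up to the same node: 3 branches. Total: 4 + 3 = 7.

7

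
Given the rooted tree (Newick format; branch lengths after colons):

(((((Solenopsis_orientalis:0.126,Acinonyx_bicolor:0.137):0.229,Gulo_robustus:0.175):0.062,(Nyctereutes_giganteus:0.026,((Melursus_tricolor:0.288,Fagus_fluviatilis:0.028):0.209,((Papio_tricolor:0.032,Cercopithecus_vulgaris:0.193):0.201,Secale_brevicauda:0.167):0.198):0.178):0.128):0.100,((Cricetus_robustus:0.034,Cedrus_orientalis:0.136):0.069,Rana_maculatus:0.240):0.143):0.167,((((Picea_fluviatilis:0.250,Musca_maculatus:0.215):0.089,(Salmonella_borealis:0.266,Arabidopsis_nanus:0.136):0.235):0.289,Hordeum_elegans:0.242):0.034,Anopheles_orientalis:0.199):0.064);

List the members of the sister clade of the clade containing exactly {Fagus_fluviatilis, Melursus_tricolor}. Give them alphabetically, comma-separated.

The clade containing exactly {Fagus_fluviatilis, Melursus_tricolor} attaches to the tree at the node subtending ((Melursus_tricolor,Fagus_fluviatilis),((Papio_tricolor,Cercopithecus_vulgaris),Secale_brevicauda)).
The other lineage descending from that same node — the sister group — is ((Papio_tricolor,Cercopithecus_vulgaris),Secale_brevicauda); its 3 tips in alphabetical order are the answer.

Cercopithecus_vulgaris, Papio_tricolor, Secale_brevicauda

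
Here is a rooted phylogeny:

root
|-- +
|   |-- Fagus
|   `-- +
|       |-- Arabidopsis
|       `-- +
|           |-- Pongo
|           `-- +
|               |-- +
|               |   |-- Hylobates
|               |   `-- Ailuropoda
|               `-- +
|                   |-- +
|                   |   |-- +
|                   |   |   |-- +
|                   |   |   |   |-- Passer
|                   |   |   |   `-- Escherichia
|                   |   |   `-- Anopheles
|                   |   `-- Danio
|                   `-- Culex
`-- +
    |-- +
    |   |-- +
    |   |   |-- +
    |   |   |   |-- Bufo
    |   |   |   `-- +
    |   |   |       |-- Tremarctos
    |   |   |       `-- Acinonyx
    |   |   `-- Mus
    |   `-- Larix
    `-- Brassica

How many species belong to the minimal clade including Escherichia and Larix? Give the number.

The MRCA of Escherichia and Larix is the root, so the clade is the entire tree.
That clade contains 16 terminal taxa: Acinonyx, Ailuropoda, Anopheles, Arabidopsis, Brassica, Bufo, Culex, Danio, Escherichia, Fagus, Hylobates, Larix, Mus, Passer, Pongo, Tremarctos.

16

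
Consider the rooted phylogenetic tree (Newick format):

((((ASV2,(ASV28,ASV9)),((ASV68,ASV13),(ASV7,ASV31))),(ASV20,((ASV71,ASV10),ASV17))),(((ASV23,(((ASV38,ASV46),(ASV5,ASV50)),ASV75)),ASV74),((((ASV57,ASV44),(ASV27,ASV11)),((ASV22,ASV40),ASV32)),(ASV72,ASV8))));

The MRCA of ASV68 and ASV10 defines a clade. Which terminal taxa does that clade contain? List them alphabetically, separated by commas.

ASV10, ASV13, ASV17, ASV2, ASV20, ASV28, ASV31, ASV68, ASV7, ASV71, ASV9

Tracing ASV68: it sits inside (ASV68,ASV13).
Tracing ASV10: it sits inside (ASV71,ASV10).
The smallest clade enclosing both is (((ASV2,(ASV28,ASV9)),((ASV68,ASV13),(ASV7,ASV31))),(ASV20,((ASV71,ASV10),ASV17))); the answer is its 11 terminal taxa in alphabetical order.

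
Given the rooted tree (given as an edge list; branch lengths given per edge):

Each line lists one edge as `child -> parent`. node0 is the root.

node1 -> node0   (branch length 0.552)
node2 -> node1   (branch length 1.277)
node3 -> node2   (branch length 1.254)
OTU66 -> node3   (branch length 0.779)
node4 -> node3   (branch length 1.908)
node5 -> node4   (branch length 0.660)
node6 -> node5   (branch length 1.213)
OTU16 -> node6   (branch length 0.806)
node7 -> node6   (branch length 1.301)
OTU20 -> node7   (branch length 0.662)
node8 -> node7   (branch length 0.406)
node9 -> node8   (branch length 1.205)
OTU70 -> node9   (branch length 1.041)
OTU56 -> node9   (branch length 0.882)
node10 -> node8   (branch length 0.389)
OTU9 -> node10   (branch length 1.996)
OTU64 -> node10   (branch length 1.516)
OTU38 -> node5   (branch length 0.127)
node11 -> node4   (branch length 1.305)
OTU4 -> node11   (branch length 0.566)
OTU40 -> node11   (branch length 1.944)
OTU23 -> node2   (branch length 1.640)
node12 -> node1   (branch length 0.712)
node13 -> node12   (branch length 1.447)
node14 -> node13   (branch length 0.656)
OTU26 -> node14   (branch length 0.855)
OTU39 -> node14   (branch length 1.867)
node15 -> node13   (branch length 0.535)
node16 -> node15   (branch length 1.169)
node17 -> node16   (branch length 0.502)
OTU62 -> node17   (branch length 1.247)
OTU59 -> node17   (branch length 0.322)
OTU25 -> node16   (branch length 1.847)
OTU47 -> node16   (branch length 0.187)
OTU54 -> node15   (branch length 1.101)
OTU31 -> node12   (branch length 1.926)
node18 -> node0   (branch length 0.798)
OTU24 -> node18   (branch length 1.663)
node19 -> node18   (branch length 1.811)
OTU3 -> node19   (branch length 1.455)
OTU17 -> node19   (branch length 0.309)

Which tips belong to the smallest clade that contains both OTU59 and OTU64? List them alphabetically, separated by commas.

Tracing OTU59: it sits inside (OTU62,OTU59).
Tracing OTU64: it sits inside (OTU9,OTU64).
The smallest clade enclosing both is (((OTU66,(((OTU16,(OTU20,((OTU70,OTU56),(OTU9,OTU64)))),OTU38),(OTU4,OTU40))),OTU23),(((OTU26,OTU39),(((OTU62,OTU59),OTU25,OTU47),OTU54)),OTU31)); the answer is its 19 terminal taxa in alphabetical order.

OTU16, OTU20, OTU23, OTU25, OTU26, OTU31, OTU38, OTU39, OTU4, OTU40, OTU47, OTU54, OTU56, OTU59, OTU62, OTU64, OTU66, OTU70, OTU9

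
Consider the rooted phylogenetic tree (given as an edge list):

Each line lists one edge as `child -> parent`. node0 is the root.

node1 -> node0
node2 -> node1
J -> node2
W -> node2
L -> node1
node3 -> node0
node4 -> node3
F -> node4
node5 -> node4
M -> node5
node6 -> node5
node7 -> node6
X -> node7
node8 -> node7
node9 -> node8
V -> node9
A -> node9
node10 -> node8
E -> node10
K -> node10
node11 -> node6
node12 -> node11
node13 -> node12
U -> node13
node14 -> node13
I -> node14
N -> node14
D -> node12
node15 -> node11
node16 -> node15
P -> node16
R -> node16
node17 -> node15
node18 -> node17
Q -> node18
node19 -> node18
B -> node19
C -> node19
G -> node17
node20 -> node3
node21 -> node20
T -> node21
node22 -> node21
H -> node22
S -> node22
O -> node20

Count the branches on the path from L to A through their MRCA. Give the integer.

The MRCA of L and A is the root of the tree.
From L up to that node: 2 branches. From A up to the same node: 8 branches. Total: 2 + 8 = 10.

10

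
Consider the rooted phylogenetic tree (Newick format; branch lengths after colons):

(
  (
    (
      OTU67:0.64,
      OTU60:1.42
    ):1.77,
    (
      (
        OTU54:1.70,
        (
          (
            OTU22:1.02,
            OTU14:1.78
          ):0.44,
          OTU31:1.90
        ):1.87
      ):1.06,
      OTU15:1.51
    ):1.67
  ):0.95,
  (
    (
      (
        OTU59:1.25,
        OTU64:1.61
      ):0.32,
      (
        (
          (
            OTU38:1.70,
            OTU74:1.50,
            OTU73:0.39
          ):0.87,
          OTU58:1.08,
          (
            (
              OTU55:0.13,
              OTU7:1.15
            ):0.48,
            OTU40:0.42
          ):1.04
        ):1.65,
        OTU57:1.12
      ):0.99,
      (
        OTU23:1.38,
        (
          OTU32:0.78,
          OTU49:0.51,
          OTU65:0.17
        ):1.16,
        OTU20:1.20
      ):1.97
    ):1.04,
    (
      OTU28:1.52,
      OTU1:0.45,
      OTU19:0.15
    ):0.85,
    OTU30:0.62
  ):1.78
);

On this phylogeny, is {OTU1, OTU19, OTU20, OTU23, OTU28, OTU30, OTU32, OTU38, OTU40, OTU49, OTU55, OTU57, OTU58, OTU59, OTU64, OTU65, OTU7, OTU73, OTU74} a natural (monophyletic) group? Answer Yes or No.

The most recent common ancestor of these taxa subtends (((OTU59,OTU64),(((OTU38,OTU74,OTU73),OTU58,((OTU55,OTU7),OTU40)),OTU57),(OTU23,(OTU32,OTU49,OTU65),OTU20)),(OTU28,OTU1,OTU19),OTU30).
That clade has exactly 19 tips — every listed taxon and nothing else — so the group is monophyletic.

Yes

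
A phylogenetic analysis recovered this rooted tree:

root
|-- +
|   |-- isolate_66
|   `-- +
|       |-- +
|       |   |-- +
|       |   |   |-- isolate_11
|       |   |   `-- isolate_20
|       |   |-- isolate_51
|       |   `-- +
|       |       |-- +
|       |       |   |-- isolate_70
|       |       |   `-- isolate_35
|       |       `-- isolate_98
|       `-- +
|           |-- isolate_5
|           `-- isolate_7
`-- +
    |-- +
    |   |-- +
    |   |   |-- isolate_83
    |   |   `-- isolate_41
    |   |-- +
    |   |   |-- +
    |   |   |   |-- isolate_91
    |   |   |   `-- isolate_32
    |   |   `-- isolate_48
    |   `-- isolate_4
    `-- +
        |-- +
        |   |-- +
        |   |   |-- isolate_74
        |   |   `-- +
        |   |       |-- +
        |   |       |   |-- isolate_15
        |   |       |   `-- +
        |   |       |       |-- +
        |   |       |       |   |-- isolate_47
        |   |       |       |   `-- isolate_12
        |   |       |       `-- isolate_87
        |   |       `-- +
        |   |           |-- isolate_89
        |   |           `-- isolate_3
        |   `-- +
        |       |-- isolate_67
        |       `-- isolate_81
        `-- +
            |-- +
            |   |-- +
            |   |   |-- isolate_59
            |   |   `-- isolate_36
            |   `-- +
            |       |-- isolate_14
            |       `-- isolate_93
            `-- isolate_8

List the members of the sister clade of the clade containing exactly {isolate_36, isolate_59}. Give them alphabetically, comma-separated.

isolate_14, isolate_93

The clade containing exactly {isolate_36, isolate_59} attaches to the tree at the node subtending ((isolate_59,isolate_36),(isolate_14,isolate_93)).
The other lineage descending from that same node — the sister group — is (isolate_14,isolate_93); its 2 tips in alphabetical order are the answer.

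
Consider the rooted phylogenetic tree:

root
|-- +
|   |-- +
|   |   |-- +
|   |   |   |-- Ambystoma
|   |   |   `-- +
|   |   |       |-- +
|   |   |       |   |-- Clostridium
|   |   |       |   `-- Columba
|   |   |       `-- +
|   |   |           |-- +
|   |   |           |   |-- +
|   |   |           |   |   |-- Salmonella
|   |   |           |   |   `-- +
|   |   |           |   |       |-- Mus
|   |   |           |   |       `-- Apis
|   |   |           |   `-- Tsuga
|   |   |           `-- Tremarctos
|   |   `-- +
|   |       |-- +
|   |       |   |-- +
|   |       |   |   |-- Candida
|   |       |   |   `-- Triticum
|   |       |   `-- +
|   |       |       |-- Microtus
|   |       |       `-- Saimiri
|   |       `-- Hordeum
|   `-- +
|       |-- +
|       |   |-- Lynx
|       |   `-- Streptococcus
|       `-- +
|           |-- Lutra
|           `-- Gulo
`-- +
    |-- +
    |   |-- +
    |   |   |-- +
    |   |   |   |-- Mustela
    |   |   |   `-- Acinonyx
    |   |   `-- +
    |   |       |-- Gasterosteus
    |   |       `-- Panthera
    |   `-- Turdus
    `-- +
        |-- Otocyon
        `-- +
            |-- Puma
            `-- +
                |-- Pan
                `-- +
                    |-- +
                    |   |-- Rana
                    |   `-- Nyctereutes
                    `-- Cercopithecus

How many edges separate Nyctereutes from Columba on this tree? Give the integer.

The MRCA of Nyctereutes and Columba is the root of the tree.
From Nyctereutes up to that node: 7 branches. From Columba up to the same node: 6 branches. Total: 7 + 6 = 13.

13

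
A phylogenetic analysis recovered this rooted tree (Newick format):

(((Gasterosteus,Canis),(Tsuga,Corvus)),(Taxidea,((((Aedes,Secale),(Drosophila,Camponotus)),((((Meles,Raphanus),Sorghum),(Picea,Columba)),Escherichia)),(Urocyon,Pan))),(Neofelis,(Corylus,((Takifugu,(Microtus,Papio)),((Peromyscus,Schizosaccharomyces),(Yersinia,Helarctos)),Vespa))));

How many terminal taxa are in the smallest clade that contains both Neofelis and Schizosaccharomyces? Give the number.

The MRCA of Neofelis and Schizosaccharomyces is the node subtending (Neofelis,(Corylus,((Takifugu,(Microtus,Papio)),((Peromyscus,Schizosaccharomyces),(Yersinia,Helarctos)),Vespa))).
That clade contains 10 terminal taxa: Corylus, Helarctos, Microtus, Neofelis, Papio, Peromyscus, Schizosaccharomyces, Takifugu, Vespa, Yersinia.

10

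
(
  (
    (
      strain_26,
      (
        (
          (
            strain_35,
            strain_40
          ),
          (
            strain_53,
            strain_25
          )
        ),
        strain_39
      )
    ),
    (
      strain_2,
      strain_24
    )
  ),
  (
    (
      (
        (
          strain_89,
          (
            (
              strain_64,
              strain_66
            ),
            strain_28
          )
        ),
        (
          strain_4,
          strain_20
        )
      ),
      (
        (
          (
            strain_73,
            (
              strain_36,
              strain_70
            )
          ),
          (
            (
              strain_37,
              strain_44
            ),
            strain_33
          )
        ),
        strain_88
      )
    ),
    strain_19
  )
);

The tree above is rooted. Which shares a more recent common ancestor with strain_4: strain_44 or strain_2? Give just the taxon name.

strain_44

The MRCA of strain_4 and strain_44 subtends (((strain_89,((strain_64,strain_66),strain_28)),(strain_4,strain_20)),(((strain_73,(strain_36,strain_70)),((strain_37,strain_44),strain_33)),strain_88)) (13 taxa).
The MRCA of strain_4 and strain_2 is the root, subtending the entire tree (22 taxa).
The first is nested inside the second, so strain_4 shares a more recent common ancestor with strain_44.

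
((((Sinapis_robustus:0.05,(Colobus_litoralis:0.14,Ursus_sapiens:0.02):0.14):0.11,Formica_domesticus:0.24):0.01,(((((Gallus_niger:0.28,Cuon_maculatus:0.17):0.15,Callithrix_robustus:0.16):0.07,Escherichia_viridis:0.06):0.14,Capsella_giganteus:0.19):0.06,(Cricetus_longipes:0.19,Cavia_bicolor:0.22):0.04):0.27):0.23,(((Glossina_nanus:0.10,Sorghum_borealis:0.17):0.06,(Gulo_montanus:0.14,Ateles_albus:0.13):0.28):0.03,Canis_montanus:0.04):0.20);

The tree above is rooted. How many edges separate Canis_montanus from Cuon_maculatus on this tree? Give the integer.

The MRCA of Canis_montanus and Cuon_maculatus is the root of the tree.
From Canis_montanus up to that node: 2 branches. From Cuon_maculatus up to the same node: 7 branches. Total: 2 + 7 = 9.

9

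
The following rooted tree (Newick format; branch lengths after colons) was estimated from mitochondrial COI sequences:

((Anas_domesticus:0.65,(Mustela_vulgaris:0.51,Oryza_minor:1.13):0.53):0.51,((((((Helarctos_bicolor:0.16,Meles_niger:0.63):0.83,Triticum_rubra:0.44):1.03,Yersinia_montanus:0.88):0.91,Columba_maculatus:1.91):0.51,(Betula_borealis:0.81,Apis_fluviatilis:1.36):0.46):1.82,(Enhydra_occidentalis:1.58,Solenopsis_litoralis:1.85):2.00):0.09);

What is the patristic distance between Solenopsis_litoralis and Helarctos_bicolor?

The path runs Solenopsis_litoralis → … → MRCA → … → Helarctos_bicolor; the MRCA is the node subtending ((((((Helarctos_bicolor,Meles_niger),Triticum_rubra),Yersinia_montanus),Columba_maculatus),(Betula_borealis,Apis_fluviatilis)),(Enhydra_occidentalis,Solenopsis_litoralis)).
Branch lengths along that path: 1.85 + 2.00 + 1.82 + 0.51 + 0.91 + 1.03 + 0.83 + 0.16 = 9.11.

9.11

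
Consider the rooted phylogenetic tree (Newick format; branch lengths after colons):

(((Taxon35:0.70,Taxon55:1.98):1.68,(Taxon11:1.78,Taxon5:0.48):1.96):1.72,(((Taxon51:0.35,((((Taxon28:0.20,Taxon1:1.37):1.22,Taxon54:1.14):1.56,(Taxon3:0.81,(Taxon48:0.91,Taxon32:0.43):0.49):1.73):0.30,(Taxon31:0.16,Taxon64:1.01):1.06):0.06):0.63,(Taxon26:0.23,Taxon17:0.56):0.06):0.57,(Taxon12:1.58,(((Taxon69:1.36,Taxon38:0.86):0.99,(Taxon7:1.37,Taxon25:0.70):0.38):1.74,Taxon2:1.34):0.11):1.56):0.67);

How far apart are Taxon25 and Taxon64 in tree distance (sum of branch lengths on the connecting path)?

The path runs Taxon25 → … → MRCA → … → Taxon64; the MRCA is the node subtending (((Taxon51,((((Taxon28,Taxon1),Taxon54),(Taxon3,(Taxon48,Taxon32))),(Taxon31,Taxon64))),(Taxon26,Taxon17)),(Taxon12,(((Taxon69,Taxon38),(Taxon7,Taxon25)),Taxon2))).
Branch lengths along that path: 0.70 + 0.38 + 1.74 + 0.11 + 1.56 + 0.57 + 0.63 + 0.06 + 1.06 + 1.01 = 7.82.

7.82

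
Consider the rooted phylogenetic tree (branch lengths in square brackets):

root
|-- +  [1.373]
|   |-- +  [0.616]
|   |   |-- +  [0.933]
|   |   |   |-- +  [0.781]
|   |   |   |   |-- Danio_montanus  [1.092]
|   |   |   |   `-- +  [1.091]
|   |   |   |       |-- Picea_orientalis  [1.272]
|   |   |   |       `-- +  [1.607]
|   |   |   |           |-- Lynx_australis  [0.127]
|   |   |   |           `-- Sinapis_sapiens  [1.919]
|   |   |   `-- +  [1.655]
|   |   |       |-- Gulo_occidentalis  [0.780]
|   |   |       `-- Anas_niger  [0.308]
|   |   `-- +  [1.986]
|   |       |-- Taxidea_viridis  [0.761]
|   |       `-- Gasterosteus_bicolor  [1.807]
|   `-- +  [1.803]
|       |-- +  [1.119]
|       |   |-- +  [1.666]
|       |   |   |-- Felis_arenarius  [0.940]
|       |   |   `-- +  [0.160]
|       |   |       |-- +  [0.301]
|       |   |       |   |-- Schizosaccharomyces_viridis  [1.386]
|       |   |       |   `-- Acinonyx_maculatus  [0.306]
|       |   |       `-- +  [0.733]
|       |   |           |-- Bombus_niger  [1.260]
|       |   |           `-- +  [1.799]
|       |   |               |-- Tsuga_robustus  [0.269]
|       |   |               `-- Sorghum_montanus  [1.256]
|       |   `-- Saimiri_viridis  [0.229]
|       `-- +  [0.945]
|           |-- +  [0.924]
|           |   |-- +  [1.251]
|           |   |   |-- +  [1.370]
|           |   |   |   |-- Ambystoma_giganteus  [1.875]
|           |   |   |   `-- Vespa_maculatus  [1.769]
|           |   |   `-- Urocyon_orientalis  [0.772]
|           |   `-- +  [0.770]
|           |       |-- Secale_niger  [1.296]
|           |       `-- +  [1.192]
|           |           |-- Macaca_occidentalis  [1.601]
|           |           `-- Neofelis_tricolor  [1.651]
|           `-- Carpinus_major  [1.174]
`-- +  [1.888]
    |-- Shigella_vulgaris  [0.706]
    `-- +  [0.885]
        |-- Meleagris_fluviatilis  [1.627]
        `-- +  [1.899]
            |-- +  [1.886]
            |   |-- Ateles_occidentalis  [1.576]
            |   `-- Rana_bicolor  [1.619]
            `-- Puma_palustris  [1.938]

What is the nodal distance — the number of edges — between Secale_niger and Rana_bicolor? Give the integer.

11

The MRCA of Secale_niger and Rana_bicolor is the root of the tree.
From Secale_niger up to that node: 6 branches. From Rana_bicolor up to the same node: 5 branches. Total: 6 + 5 = 11.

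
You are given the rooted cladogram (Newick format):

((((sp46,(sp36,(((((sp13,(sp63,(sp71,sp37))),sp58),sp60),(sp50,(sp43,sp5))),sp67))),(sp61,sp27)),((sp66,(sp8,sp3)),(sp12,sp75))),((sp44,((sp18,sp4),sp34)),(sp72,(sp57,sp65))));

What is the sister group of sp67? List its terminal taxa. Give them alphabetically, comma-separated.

sp67 attaches to the tree at the node subtending (((((sp13,(sp63,(sp71,sp37))),sp58),sp60),(sp50,(sp43,sp5))),sp67).
The other lineage descending from that same node — the sister group — is ((((sp13,(sp63,(sp71,sp37))),sp58),sp60),(sp50,(sp43,sp5))); its 9 tips in alphabetical order are the answer.

sp13, sp37, sp43, sp5, sp50, sp58, sp60, sp63, sp71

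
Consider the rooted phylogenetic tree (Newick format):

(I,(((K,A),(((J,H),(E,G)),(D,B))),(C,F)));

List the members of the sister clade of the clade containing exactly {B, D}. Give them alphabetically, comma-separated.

The clade containing exactly {B, D} attaches to the tree at the node subtending (((J,H),(E,G)),(D,B)).
The other lineage descending from that same node — the sister group — is ((J,H),(E,G)); its 4 tips in alphabetical order are the answer.

E, G, H, J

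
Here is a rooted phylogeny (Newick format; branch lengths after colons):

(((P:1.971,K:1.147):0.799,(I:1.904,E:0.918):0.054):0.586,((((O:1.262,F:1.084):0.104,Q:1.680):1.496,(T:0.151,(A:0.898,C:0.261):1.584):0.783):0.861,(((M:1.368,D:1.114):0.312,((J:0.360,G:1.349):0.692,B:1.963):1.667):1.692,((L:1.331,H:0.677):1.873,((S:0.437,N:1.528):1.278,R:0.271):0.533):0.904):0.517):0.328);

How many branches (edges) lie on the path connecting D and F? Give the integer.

8

The MRCA of D and F is the node subtending ((((O,F),Q),(T,(A,C))),(((M,D),((J,G),B)),((L,H),((S,N),R)))).
From D up to that node: 4 branches. From F up to the same node: 4 branches. Total: 4 + 4 = 8.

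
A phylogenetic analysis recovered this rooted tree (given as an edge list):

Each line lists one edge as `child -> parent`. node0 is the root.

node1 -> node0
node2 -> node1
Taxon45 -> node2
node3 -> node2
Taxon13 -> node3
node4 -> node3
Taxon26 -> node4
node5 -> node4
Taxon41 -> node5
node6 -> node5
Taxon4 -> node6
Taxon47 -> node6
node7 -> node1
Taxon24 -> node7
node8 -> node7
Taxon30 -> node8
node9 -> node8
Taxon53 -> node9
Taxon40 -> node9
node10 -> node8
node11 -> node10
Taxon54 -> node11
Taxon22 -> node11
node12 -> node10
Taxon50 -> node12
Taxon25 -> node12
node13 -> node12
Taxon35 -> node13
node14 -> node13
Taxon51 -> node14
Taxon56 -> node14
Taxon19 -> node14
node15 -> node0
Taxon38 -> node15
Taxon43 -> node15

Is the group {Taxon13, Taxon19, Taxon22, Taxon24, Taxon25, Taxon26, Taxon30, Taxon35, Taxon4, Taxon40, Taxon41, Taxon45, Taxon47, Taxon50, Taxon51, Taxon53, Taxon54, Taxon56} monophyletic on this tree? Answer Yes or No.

Yes

The most recent common ancestor of these taxa subtends ((Taxon45,(Taxon13,(Taxon26,(Taxon41,(Taxon4,Taxon47))))),(Taxon24,(Taxon30,(Taxon53,Taxon40),((Taxon54,Taxon22),(Taxon50,Taxon25,(Taxon35,(Taxon51,Taxon56,Taxon19))))))).
That clade has exactly 18 tips — every listed taxon and nothing else — so the group is monophyletic.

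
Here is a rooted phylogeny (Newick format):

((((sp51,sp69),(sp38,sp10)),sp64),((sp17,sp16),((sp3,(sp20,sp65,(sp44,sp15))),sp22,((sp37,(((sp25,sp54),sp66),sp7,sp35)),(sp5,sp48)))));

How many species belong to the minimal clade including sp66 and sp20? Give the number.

14

The MRCA of sp66 and sp20 is the node subtending ((sp3,(sp20,sp65,(sp44,sp15))),sp22,((sp37,(((sp25,sp54),sp66),sp7,sp35)),(sp5,sp48))).
That clade contains 14 terminal taxa: sp15, sp20, sp22, sp25, sp3, sp35, sp37, sp44, sp48, sp5, sp54, sp65, sp66, sp7.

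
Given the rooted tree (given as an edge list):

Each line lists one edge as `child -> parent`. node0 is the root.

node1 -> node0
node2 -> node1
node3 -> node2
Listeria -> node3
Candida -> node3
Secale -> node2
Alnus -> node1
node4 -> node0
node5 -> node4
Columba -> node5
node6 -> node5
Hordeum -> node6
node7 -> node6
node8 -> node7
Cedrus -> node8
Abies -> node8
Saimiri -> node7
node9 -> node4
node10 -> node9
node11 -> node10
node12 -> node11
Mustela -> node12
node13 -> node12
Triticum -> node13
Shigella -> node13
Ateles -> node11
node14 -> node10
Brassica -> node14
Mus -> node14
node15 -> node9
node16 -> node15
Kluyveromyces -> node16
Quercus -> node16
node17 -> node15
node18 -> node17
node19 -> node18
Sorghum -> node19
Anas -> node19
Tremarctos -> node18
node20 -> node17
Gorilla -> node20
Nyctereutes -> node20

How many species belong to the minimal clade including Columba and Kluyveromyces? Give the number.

The MRCA of Columba and Kluyveromyces is the node subtending ((Columba,(Hordeum,((Cedrus,Abies),Saimiri))),((((Mustela,(Triticum,Shigella)),Ateles),(Brassica,Mus)),((Kluyveromyces,Quercus),(((Sorghum,Anas),Tremarctos),(Gorilla,Nyctereutes))))).
That clade contains 18 terminal taxa: Abies, Anas, Ateles, Brassica, Cedrus, Columba, Gorilla, Hordeum, Kluyveromyces, Mus, Mustela, Nyctereutes, Quercus, Saimiri, Shigella, Sorghum, Tremarctos, Triticum.

18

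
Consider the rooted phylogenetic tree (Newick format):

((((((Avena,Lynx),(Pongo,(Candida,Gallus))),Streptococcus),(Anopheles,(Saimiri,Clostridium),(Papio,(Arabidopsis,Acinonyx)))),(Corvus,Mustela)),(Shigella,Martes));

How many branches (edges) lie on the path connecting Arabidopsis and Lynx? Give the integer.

8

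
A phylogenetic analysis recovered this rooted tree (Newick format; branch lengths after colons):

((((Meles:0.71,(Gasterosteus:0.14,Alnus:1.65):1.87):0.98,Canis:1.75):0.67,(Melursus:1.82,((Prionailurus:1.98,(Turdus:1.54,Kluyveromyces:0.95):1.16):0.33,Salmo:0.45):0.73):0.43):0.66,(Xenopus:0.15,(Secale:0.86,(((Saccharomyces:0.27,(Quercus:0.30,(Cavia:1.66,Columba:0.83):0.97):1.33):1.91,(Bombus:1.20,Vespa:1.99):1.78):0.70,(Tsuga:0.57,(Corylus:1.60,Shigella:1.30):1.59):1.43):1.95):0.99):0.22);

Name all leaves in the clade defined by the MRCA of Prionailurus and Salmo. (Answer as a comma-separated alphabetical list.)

Tracing Prionailurus: it sits inside (Prionailurus,(Turdus,Kluyveromyces)).
Tracing Salmo: it sits inside ((Prionailurus,(Turdus,Kluyveromyces)),Salmo).
The smallest clade enclosing both is ((Prionailurus,(Turdus,Kluyveromyces)),Salmo); the answer is its 4 terminal taxa in alphabetical order.

Kluyveromyces, Prionailurus, Salmo, Turdus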